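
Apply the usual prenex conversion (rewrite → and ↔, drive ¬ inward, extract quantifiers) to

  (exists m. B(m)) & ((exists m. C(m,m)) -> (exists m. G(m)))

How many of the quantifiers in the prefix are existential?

2

First replace A → B with ¬A ∨ B.
  (exists m. B(m)) & (~(exists m. C(m,m)) | (exists m. G(m)))
Move each ¬ inward, flipping quantifiers it crosses:
  (exists m. B(m)) & ((forall m. ~C(m,m)) | (exists m. G(m)))
Standardize variables apart so no two quantifiers bind the same name: m↦w, m↦t.
  (exists m. B(m)) & ((forall w. ~C(w,w)) | (exists t. G(t)))
Finally move all quantifiers to the prefix:
  exists m. forall w. exists t. (B(m) & (~C(w,w) | G(t)))
The prefix is exists m forall w exists t: 1 universal, 2 existential.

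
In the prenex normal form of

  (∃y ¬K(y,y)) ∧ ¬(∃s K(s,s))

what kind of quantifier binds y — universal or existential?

Drive negations inward (¬∀x A ≡ ∃x ¬A, ¬∃x A ≡ ∀x ¬A, De Morgan for ∧/∨):
  (∃y ¬K(y,y)) ∧ (∀s ¬K(s,s))
All bound variables are already distinct, so no renaming is needed.
Pull the quantifiers to the front (each side's bound variable is not free in the other side):
  ∃y ∀s (¬K(y,y) ∧ ¬K(s,s))
The quantifier ∃y sits under an even number of negations, so it remains existential.

existential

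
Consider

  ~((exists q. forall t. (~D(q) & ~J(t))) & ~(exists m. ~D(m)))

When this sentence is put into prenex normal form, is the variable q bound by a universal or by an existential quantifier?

universal

Drive negations inward (¬∀x A ≡ ∃x ¬A, ¬∃x A ≡ ∀x ¬A, De Morgan for ∧/∨):
  (forall q. exists t. (D(q) | J(t))) | (exists m. ~D(m))
All bound variables are already distinct, so no renaming is needed.
Extract every quantifier outward, since the variables are now distinct and don't occur free across branches:
  forall q. exists t. exists m. (D(q) | J(t) | ~D(m))
The quantifier exists q sits under an odd number of negations, so it flips to forall q.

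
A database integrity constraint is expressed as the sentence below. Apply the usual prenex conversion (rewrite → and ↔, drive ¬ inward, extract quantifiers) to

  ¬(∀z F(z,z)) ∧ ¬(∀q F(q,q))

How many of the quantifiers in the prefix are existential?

Drive negations inward (¬∀x A ≡ ∃x ¬A, ¬∃x A ≡ ∀x ¬A, De Morgan for ∧/∨):
  (∃z ¬F(z,z)) ∧ (∃q ¬F(q,q))
All bound variables are already distinct, so no renaming is needed.
Pull the quantifiers to the front (each side's bound variable is not free in the other side):
  ∃z ∃q (¬F(z,z) ∧ ¬F(q,q))
The prefix is ∃z ∃q: 0 universal, 2 existential.

2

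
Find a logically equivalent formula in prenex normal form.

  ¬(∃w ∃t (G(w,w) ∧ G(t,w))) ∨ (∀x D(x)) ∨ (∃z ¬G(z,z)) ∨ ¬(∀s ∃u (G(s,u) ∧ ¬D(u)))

Drive negations inward (¬∀x A ≡ ∃x ¬A, ¬∃x A ≡ ∀x ¬A, De Morgan for ∧/∨):
  (∀w ∀t (¬G(w,w) ∨ ¬G(t,w))) ∨ (∀x D(x)) ∨ (∃z ¬G(z,z)) ∨ (∃s ∀u (¬G(s,u) ∨ D(u)))
All bound variables are already distinct, so no renaming is needed.
Extract every quantifier outward, since the variables are now distinct and don't occur free across branches:
  ∀w ∀t ∀x ∃z ∃s ∀u (¬G(w,w) ∨ ¬G(t,w) ∨ D(x) ∨ ¬G(z,z) ∨ ¬G(s,u) ∨ D(u))

∀w ∀t ∀x ∃z ∃s ∀u (¬G(w,w) ∨ ¬G(t,w) ∨ D(x) ∨ ¬G(z,z) ∨ ¬G(s,u) ∨ D(u))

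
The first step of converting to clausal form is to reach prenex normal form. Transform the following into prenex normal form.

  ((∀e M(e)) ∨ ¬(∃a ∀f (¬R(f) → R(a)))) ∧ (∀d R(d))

∀e ∀a ∃f ∀d ((M(e) ∨ ¬R(f) ∧ ¬R(a)) ∧ R(d))

Eliminate → and ↔ using ¬ and ∨.
  ((∀e M(e)) ∨ ¬(∃a ∀f (¬¬R(f) ∨ R(a)))) ∧ (∀d R(d))
Push ¬ through the quantifiers and connectives to reach negation normal form:
  ((∀e M(e)) ∨ (∀a ∃f (¬R(f) ∧ ¬R(a)))) ∧ (∀d R(d))
Pull the quantifiers to the front (each side's bound variable is not free in the other side):
  ∀e ∀a ∃f ∀d ((M(e) ∨ ¬R(f) ∧ ¬R(a)) ∧ R(d))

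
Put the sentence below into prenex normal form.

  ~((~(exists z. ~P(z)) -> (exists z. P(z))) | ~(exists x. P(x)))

Rewrite implications/biconditionals: A → B as ¬A ∨ B.
  ~(~~(exists z. ~P(z)) | (exists z. P(z)) | ~(exists x. P(x)))
Drive negations inward (¬∀x A ≡ ∃x ¬A, ¬∃x A ≡ ∀x ¬A, De Morgan for ∧/∨):
  (forall z. P(z)) & (forall z. ~P(z)) & (exists x. P(x))
Rename bound variables to avoid capture: z↦q.
  (forall z. P(z)) & (forall q. ~P(q)) & (exists x. P(x))
Extract every quantifier outward, since the variables are now distinct and don't occur free across branches:
  forall z. forall q. exists x. (P(z) & ~P(q) & P(x))

forall z. forall q. exists x. (P(z) & ~P(q) & P(x))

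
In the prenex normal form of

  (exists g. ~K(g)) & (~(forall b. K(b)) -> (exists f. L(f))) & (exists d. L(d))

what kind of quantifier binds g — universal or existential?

existential

First replace A → B with ¬A ∨ B.
  (exists g. ~K(g)) & (~~(forall b. K(b)) | (exists f. L(f))) & (exists d. L(d))
Drive negations inward (¬∀x A ≡ ∃x ¬A, ¬∃x A ≡ ∀x ¬A, De Morgan for ∧/∨):
  (exists g. ~K(g)) & ((forall b. K(b)) | (exists f. L(f))) & (exists d. L(d))
Finally move all quantifiers to the prefix:
  exists g. forall b. exists f. exists d. (~K(g) & (K(b) | L(f)) & L(d))
The quantifier exists g sits under an even number of negations (counting the antecedent side of each →), so it remains existential.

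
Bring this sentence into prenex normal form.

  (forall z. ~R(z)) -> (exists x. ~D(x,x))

exists z. exists x. (R(z) | ~D(x,x))

Rewrite implications/biconditionals: A → B as ¬A ∨ B.
  ~(forall z. ~R(z)) | (exists x. ~D(x,x))
Push ¬ through the quantifiers and connectives to reach negation normal form:
  (exists z. R(z)) | (exists x. ~D(x,x))
All bound variables are already distinct, so no renaming is needed.
Extract every quantifier outward, since the variables are now distinct and don't occur free across branches:
  exists z. exists x. (R(z) | ~D(x,x))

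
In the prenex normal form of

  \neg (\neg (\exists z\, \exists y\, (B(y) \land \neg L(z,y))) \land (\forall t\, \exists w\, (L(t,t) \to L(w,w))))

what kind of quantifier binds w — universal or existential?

universal

First replace A → B with ¬A ∨ B.
  \neg (\neg (\exists z\, \exists y\, (B(y) \land \neg L(z,y))) \land (\forall t\, \exists w\, (\neg L(t,t) \lor L(w,w))))
Drive negations inward (¬∀x A ≡ ∃x ¬A, ¬∃x A ≡ ∀x ¬A, De Morgan for ∧/∨):
  (\exists z\, \exists y\, (B(y) \land \neg L(z,y))) \lor (\exists t\, \forall w\, (L(t,t) \land \neg L(w,w)))
Finally move all quantifiers to the prefix:
  \exists z\, \exists y\, \exists t\, \forall w\, (B(y) \land \neg L(z,y) \lor L(t,t) \land \neg L(w,w))
The quantifier \exists w sits under an odd number of negations (counting the antecedent side of each →), so it flips to \forall w.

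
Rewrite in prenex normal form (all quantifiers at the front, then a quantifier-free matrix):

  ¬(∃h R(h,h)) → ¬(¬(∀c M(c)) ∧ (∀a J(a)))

Eliminate → and ↔ using ¬ and ∨.
  ¬¬(∃h R(h,h)) ∨ ¬(¬(∀c M(c)) ∧ (∀a J(a)))
Drive negations inward (¬∀x A ≡ ∃x ¬A, ¬∃x A ≡ ∀x ¬A, De Morgan for ∧/∨):
  (∃h R(h,h)) ∨ (∀c M(c)) ∨ (∃a ¬J(a))
All bound variables are already distinct, so no renaming is needed.
Extract every quantifier outward, since the variables are now distinct and don't occur free across branches:
  ∃h ∀c ∃a (R(h,h) ∨ M(c) ∨ ¬J(a))

∃h ∀c ∃a (R(h,h) ∨ M(c) ∨ ¬J(a))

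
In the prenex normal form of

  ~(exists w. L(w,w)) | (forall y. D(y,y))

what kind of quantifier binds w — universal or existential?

Drive negations inward (¬∀x A ≡ ∃x ¬A, ¬∃x A ≡ ∀x ¬A, De Morgan for ∧/∨):
  (forall w. ~L(w,w)) | (forall y. D(y,y))
Finally move all quantifiers to the prefix:
  forall w. forall y. (~L(w,w) | D(y,y))
The quantifier exists w sits under an odd number of negations, so it flips to forall w.

universal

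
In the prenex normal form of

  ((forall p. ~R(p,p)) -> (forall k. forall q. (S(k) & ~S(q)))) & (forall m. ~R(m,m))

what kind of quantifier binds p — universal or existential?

First replace A → B with ¬A ∨ B.
  (~(forall p. ~R(p,p)) | (forall k. forall q. (S(k) & ~S(q)))) & (forall m. ~R(m,m))
Drive negations inward (¬∀x A ≡ ∃x ¬A, ¬∃x A ≡ ∀x ¬A, De Morgan for ∧/∨):
  ((exists p. R(p,p)) | (forall k. forall q. (S(k) & ~S(q)))) & (forall m. ~R(m,m))
All bound variables are already distinct, so no renaming is needed.
Extract every quantifier outward, since the variables are now distinct and don't occur free across branches:
  exists p. forall k. forall q. forall m. ((R(p,p) | S(k) & ~S(q)) & ~R(m,m))
The quantifier forall p sits under an odd number of negations (counting the antecedent side of each →), so it flips to exists p.

existential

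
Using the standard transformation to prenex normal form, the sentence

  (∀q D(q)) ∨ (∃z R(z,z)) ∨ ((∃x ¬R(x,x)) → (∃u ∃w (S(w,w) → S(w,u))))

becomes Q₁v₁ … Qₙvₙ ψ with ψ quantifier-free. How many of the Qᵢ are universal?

Eliminate → and ↔ using ¬ and ∨.
  (∀q D(q)) ∨ (∃z R(z,z)) ∨ ¬(∃x ¬R(x,x)) ∨ (∃u ∃w (¬S(w,w) ∨ S(w,u)))
Drive negations inward (¬∀x A ≡ ∃x ¬A, ¬∃x A ≡ ∀x ¬A, De Morgan for ∧/∨):
  (∀q D(q)) ∨ (∃z R(z,z)) ∨ (∀x R(x,x)) ∨ (∃u ∃w (¬S(w,w) ∨ S(w,u)))
All bound variables are already distinct, so no renaming is needed.
Pull the quantifiers to the front (each side's bound variable is not free in the other side):
  ∀q ∃z ∀x ∃u ∃w (D(q) ∨ R(z,z) ∨ R(x,x) ∨ ¬S(w,w) ∨ S(w,u))
The prefix is ∀q ∃z ∀x ∃u ∃w: 2 universal, 3 existential.

2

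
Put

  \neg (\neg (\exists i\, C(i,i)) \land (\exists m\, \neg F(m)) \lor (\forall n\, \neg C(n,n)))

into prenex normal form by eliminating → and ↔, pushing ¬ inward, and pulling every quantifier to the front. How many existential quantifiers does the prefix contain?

Push ¬ through the quantifiers and connectives to reach negation normal form:
  ((\exists i\, C(i,i)) \lor (\forall m\, F(m))) \land (\exists n\, C(n,n))
Finally move all quantifiers to the prefix:
  \exists i\, \forall m\, \exists n\, ((C(i,i) \lor F(m)) \land C(n,n))
The prefix is \exists i \forall m \exists n: 1 universal, 2 existential.

2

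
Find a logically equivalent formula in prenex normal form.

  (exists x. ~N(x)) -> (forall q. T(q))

First replace A → B with ¬A ∨ B.
  ~(exists x. ~N(x)) | (forall q. T(q))
Move each ¬ inward, flipping quantifiers it crosses:
  (forall x. N(x)) | (forall q. T(q))
All bound variables are already distinct, so no renaming is needed.
Finally move all quantifiers to the prefix:
  forall x. forall q. (N(x) | T(q))

forall x. forall q. (N(x) | T(q))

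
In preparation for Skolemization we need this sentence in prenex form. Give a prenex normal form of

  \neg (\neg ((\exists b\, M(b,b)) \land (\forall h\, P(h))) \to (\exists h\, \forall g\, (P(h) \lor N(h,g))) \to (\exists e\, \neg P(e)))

Rewrite implications/biconditionals: A → B as ¬A ∨ B.
  \neg (\neg \neg ((\exists b\, M(b,b)) \land (\forall h\, P(h))) \lor \neg (\exists h\, \forall g\, (P(h) \lor N(h,g))) \lor (\exists e\, \neg P(e)))
Push ¬ through the quantifiers and connectives to reach negation normal form:
  ((\forall b\, \neg M(b,b)) \lor (\exists h\, \neg P(h))) \land (\exists h\, \forall g\, (P(h) \lor N(h,g))) \land (\forall e\, P(e))
Rename bound variables to avoid capture: h↦z.
  ((\forall b\, \neg M(b,b)) \lor (\exists h\, \neg P(h))) \land (\exists z\, \forall g\, (P(z) \lor N(z,g))) \land (\forall e\, P(e))
Extract every quantifier outward, since the variables are now distinct and don't occur free across branches:
  \forall b\, \exists h\, \exists z\, \forall g\, \forall e\, ((\neg M(b,b) \lor \neg P(h)) \land (P(z) \lor N(z,g)) \land P(e))

\forall b\, \exists h\, \exists z\, \forall g\, \forall e\, ((\neg M(b,b) \lor \neg P(h)) \land (P(z) \lor N(z,g)) \land P(e))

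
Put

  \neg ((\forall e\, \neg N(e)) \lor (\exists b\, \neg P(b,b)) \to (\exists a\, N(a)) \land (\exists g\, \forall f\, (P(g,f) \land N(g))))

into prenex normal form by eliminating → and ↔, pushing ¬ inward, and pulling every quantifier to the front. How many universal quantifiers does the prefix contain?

3

Rewrite implications/biconditionals: A → B as ¬A ∨ B.
  \neg (\neg ((\forall e\, \neg N(e)) \lor (\exists b\, \neg P(b,b))) \lor (\exists a\, N(a)) \land (\exists g\, \forall f\, (P(g,f) \land N(g))))
Push ¬ through the quantifiers and connectives to reach negation normal form:
  ((\forall e\, \neg N(e)) \lor (\exists b\, \neg P(b,b))) \land ((\forall a\, \neg N(a)) \lor (\forall g\, \exists f\, (\neg P(g,f) \lor \neg N(g))))
Finally move all quantifiers to the prefix:
  \forall e\, \exists b\, \forall a\, \forall g\, \exists f\, ((\neg N(e) \lor \neg P(b,b)) \land (\neg N(a) \lor \neg P(g,f) \lor \neg N(g)))
The prefix is \forall e \exists b \forall a \forall g \exists f: 3 universal, 2 existential.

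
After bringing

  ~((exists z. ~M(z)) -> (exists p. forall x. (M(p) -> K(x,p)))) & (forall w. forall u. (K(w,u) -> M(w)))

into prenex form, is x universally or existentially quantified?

Eliminate → and ↔ using ¬ and ∨.
  ~(~(exists z. ~M(z)) | (exists p. forall x. (~M(p) | K(x,p)))) & (forall w. forall u. (~K(w,u) | M(w)))
Move each ¬ inward, flipping quantifiers it crosses:
  (exists z. ~M(z)) & (forall p. exists x. (M(p) & ~K(x,p))) & (forall w. forall u. (~K(w,u) | M(w)))
Extract every quantifier outward, since the variables are now distinct and don't occur free across branches:
  exists z. forall p. exists x. forall w. forall u. (~M(z) & M(p) & ~K(x,p) & (~K(w,u) | M(w)))
The quantifier forall x sits under an odd number of negations (counting the antecedent side of each →), so it flips to exists x.

existential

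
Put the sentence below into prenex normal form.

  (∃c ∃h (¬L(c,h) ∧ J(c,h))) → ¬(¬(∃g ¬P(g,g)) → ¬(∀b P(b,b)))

Eliminate → and ↔ using ¬ and ∨.
  ¬(∃c ∃h (¬L(c,h) ∧ J(c,h))) ∨ ¬(¬¬(∃g ¬P(g,g)) ∨ ¬(∀b P(b,b)))
Move each ¬ inward, flipping quantifiers it crosses:
  (∀c ∀h (L(c,h) ∨ ¬J(c,h))) ∨ (∀g P(g,g)) ∧ (∀b P(b,b))
Finally move all quantifiers to the prefix:
  ∀c ∀h ∀g ∀b (L(c,h) ∨ ¬J(c,h) ∨ P(g,g) ∧ P(b,b))

∀c ∀h ∀g ∀b (L(c,h) ∨ ¬J(c,h) ∨ P(g,g) ∧ P(b,b))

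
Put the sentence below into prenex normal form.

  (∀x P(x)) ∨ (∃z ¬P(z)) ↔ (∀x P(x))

Rewrite implications/biconditionals: A → B as ¬A ∨ B; A ↔ B as (¬A ∨ B) ∧ (¬B ∨ A).
  (¬((∀x P(x)) ∨ (∃z ¬P(z))) ∨ (∀x P(x))) ∧ (¬(∀x P(x)) ∨ (∀x P(x)) ∨ (∃z ¬P(z)))
Move each ¬ inward, flipping quantifiers it crosses:
  ((∃x ¬P(x)) ∧ (∀z P(z)) ∨ (∀x P(x))) ∧ ((∃x ¬P(x)) ∨ (∀x P(x)) ∨ (∃z ¬P(z)))
Rename bound variables to avoid capture: x↦p, x↦w, x↦v1, z↦x1.
  ((∃x ¬P(x)) ∧ (∀z P(z)) ∨ (∀p P(p))) ∧ ((∃w ¬P(w)) ∨ (∀v1 P(v1)) ∨ (∃x1 ¬P(x1)))
Pull the quantifiers to the front (each side's bound variable is not free in the other side):
  ∃x ∀z ∀p ∃w ∀v1 ∃x1 ((¬P(x) ∧ P(z) ∨ P(p)) ∧ (¬P(w) ∨ P(v1) ∨ ¬P(x1)))

∃x ∀z ∀p ∃w ∀v1 ∃x1 ((¬P(x) ∧ P(z) ∨ P(p)) ∧ (¬P(w) ∨ P(v1) ∨ ¬P(x1)))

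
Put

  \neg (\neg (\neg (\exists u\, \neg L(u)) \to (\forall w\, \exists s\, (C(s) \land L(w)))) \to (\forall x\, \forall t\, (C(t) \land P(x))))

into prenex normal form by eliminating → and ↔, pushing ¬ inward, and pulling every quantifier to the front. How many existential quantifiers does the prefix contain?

Rewrite implications/biconditionals: A → B as ¬A ∨ B.
  \neg (\neg \neg (\neg \neg (\exists u\, \neg L(u)) \lor (\forall w\, \exists s\, (C(s) \land L(w)))) \lor (\forall x\, \forall t\, (C(t) \land P(x))))
Push ¬ through the quantifiers and connectives to reach negation normal form:
  (\forall u\, L(u)) \land (\exists w\, \forall s\, (\neg C(s) \lor \neg L(w))) \land (\exists x\, \exists t\, (\neg C(t) \lor \neg P(x)))
All bound variables are already distinct, so no renaming is needed.
Pull the quantifiers to the front (each side's bound variable is not free in the other side):
  \forall u\, \exists w\, \forall s\, \exists x\, \exists t\, (L(u) \land (\neg C(s) \lor \neg L(w)) \land (\neg C(t) \lor \neg P(x)))
The prefix is \forall u \exists w \forall s \exists x \exists t: 2 universal, 3 existential.

3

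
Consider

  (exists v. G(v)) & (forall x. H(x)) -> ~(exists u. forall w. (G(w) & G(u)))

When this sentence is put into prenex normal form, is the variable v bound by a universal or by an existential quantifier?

Eliminate → and ↔ using ¬ and ∨.
  ~((exists v. G(v)) & (forall x. H(x))) | ~(exists u. forall w. (G(w) & G(u)))
Move each ¬ inward, flipping quantifiers it crosses:
  (forall v. ~G(v)) | (exists x. ~H(x)) | (forall u. exists w. (~G(w) | ~G(u)))
All bound variables are already distinct, so no renaming is needed.
Pull the quantifiers to the front (each side's bound variable is not free in the other side):
  forall v. exists x. forall u. exists w. (~G(v) | ~H(x) | ~G(w) | ~G(u))
The quantifier exists v sits under an odd number of negations (counting the antecedent side of each →), so it flips to forall v.

universal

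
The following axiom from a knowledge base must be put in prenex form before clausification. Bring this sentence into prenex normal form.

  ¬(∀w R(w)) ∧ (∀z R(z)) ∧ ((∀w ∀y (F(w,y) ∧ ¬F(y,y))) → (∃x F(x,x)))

Rewrite implications/biconditionals: A → B as ¬A ∨ B.
  ¬(∀w R(w)) ∧ (∀z R(z)) ∧ (¬(∀w ∀y (F(w,y) ∧ ¬F(y,y))) ∨ (∃x F(x,x)))
Move each ¬ inward, flipping quantifiers it crosses:
  (∃w ¬R(w)) ∧ (∀z R(z)) ∧ ((∃w ∃y (¬F(w,y) ∨ F(y,y))) ∨ (∃x F(x,x)))
Rename bound variables to avoid capture: w↦q.
  (∃w ¬R(w)) ∧ (∀z R(z)) ∧ ((∃q ∃y (¬F(q,y) ∨ F(y,y))) ∨ (∃x F(x,x)))
Pull the quantifiers to the front (each side's bound variable is not free in the other side):
  ∃w ∀z ∃q ∃y ∃x (¬R(w) ∧ R(z) ∧ (¬F(q,y) ∨ F(y,y) ∨ F(x,x)))

∃w ∀z ∃q ∃y ∃x (¬R(w) ∧ R(z) ∧ (¬F(q,y) ∨ F(y,y) ∨ F(x,x)))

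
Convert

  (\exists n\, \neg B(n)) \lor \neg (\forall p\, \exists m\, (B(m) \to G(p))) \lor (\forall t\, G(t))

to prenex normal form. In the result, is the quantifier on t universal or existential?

universal

Eliminate → and ↔ using ¬ and ∨.
  (\exists n\, \neg B(n)) \lor \neg (\forall p\, \exists m\, (\neg B(m) \lor G(p))) \lor (\forall t\, G(t))
Move each ¬ inward, flipping quantifiers it crosses:
  (\exists n\, \neg B(n)) \lor (\exists p\, \forall m\, (B(m) \land \neg G(p))) \lor (\forall t\, G(t))
All bound variables are already distinct, so no renaming is needed.
Finally move all quantifiers to the prefix:
  \exists n\, \exists p\, \forall m\, \forall t\, (\neg B(n) \lor B(m) \land \neg G(p) \lor G(t))
The quantifier \forall t sits under an even number of negations (counting the antecedent side of each →), so it remains universal.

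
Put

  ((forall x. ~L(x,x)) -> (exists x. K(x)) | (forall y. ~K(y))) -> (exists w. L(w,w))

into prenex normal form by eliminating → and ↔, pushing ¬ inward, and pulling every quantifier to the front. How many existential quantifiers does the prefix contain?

2

Eliminate → and ↔ using ¬ and ∨.
  ~(~(forall x. ~L(x,x)) | (exists x. K(x)) | (forall y. ~K(y))) | (exists w. L(w,w))
Move each ¬ inward, flipping quantifiers it crosses:
  (forall x. ~L(x,x)) & (forall x. ~K(x)) & (exists y. K(y)) | (exists w. L(w,w))
Rename bound variables to avoid capture: x↦v.
  (forall x. ~L(x,x)) & (forall v. ~K(v)) & (exists y. K(y)) | (exists w. L(w,w))
Pull the quantifiers to the front (each side's bound variable is not free in the other side):
  forall x. forall v. exists y. exists w. (~L(x,x) & ~K(v) & K(y) | L(w,w))
The prefix is forall x forall v exists y exists w: 2 universal, 2 existential.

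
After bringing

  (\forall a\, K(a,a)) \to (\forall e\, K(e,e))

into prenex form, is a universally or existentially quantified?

First replace A → B with ¬A ∨ B.
  \neg (\forall a\, K(a,a)) \lor (\forall e\, K(e,e))
Drive negations inward (¬∀x A ≡ ∃x ¬A, ¬∃x A ≡ ∀x ¬A, De Morgan for ∧/∨):
  (\exists a\, \neg K(a,a)) \lor (\forall e\, K(e,e))
All bound variables are already distinct, so no renaming is needed.
Extract every quantifier outward, since the variables are now distinct and don't occur free across branches:
  \exists a\, \forall e\, (\neg K(a,a) \lor K(e,e))
The quantifier \forall a sits under an odd number of negations (counting the antecedent side of each →), so it flips to \exists a.

existential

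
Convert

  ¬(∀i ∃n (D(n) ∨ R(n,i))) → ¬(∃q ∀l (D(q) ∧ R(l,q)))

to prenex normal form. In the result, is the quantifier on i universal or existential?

First replace A → B with ¬A ∨ B.
  ¬¬(∀i ∃n (D(n) ∨ R(n,i))) ∨ ¬(∃q ∀l (D(q) ∧ R(l,q)))
Move each ¬ inward, flipping quantifiers it crosses:
  (∀i ∃n (D(n) ∨ R(n,i))) ∨ (∀q ∃l (¬D(q) ∨ ¬R(l,q)))
All bound variables are already distinct, so no renaming is needed.
Pull the quantifiers to the front (each side's bound variable is not free in the other side):
  ∀i ∃n ∀q ∃l (D(n) ∨ R(n,i) ∨ ¬D(q) ∨ ¬R(l,q))
The quantifier ∀i sits under an even number of negations (counting the antecedent side of each →), so it remains universal.

universal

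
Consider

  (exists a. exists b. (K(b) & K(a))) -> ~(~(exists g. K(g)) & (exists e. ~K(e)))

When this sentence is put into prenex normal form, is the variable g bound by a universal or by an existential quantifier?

existential

First replace A → B with ¬A ∨ B.
  ~(exists a. exists b. (K(b) & K(a))) | ~(~(exists g. K(g)) & (exists e. ~K(e)))
Push ¬ through the quantifiers and connectives to reach negation normal form:
  (forall a. forall b. (~K(b) | ~K(a))) | (exists g. K(g)) | (forall e. K(e))
Extract every quantifier outward, since the variables are now distinct and don't occur free across branches:
  forall a. forall b. exists g. forall e. (~K(b) | ~K(a) | K(g) | K(e))
The quantifier exists g sits under an even number of negations (counting the antecedent side of each →), so it remains existential.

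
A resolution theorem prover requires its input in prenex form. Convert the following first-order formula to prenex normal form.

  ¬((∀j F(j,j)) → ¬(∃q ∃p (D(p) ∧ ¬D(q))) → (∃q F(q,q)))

∀j ∀q ∀p ∀z (F(j,j) ∧ (¬D(p) ∨ D(q)) ∧ ¬F(z,z))

First replace A → B with ¬A ∨ B.
  ¬(¬(∀j F(j,j)) ∨ ¬¬(∃q ∃p (D(p) ∧ ¬D(q))) ∨ (∃q F(q,q)))
Push ¬ through the quantifiers and connectives to reach negation normal form:
  (∀j F(j,j)) ∧ (∀q ∀p (¬D(p) ∨ D(q))) ∧ (∀q ¬F(q,q))
Standardize variables apart so no two quantifiers bind the same name: q↦z.
  (∀j F(j,j)) ∧ (∀q ∀p (¬D(p) ∨ D(q))) ∧ (∀z ¬F(z,z))
Finally move all quantifiers to the prefix:
  ∀j ∀q ∀p ∀z (F(j,j) ∧ (¬D(p) ∨ D(q)) ∧ ¬F(z,z))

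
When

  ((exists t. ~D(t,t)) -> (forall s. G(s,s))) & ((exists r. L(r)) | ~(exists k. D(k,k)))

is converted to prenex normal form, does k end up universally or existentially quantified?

Rewrite implications/biconditionals: A → B as ¬A ∨ B.
  (~(exists t. ~D(t,t)) | (forall s. G(s,s))) & ((exists r. L(r)) | ~(exists k. D(k,k)))
Push ¬ through the quantifiers and connectives to reach negation normal form:
  ((forall t. D(t,t)) | (forall s. G(s,s))) & ((exists r. L(r)) | (forall k. ~D(k,k)))
All bound variables are already distinct, so no renaming is needed.
Finally move all quantifiers to the prefix:
  forall t. forall s. exists r. forall k. ((D(t,t) | G(s,s)) & (L(r) | ~D(k,k)))
The quantifier exists k sits under an odd number of negations (counting the antecedent side of each →), so it flips to forall k.

universal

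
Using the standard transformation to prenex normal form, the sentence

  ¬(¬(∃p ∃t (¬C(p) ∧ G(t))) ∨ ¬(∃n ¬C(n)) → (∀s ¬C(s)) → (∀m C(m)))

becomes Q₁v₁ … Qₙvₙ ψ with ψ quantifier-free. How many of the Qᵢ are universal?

4

Rewrite implications/biconditionals: A → B as ¬A ∨ B.
  ¬(¬(¬(∃p ∃t (¬C(p) ∧ G(t))) ∨ ¬(∃n ¬C(n))) ∨ ¬(∀s ¬C(s)) ∨ (∀m C(m)))
Drive negations inward (¬∀x A ≡ ∃x ¬A, ¬∃x A ≡ ∀x ¬A, De Morgan for ∧/∨):
  ((∀p ∀t (C(p) ∨ ¬G(t))) ∨ (∀n C(n))) ∧ (∀s ¬C(s)) ∧ (∃m ¬C(m))
All bound variables are already distinct, so no renaming is needed.
Extract every quantifier outward, since the variables are now distinct and don't occur free across branches:
  ∀p ∀t ∀n ∀s ∃m ((C(p) ∨ ¬G(t) ∨ C(n)) ∧ ¬C(s) ∧ ¬C(m))
The prefix is ∀p ∀t ∀n ∀s ∃m: 4 universal, 1 existential.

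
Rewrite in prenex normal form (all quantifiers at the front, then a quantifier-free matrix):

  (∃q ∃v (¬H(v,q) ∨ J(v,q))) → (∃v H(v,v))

Eliminate → and ↔ using ¬ and ∨.
  ¬(∃q ∃v (¬H(v,q) ∨ J(v,q))) ∨ (∃v H(v,v))
Move each ¬ inward, flipping quantifiers it crosses:
  (∀q ∀v (H(v,q) ∧ ¬J(v,q))) ∨ (∃v H(v,v))
Standardize variables apart so no two quantifiers bind the same name: v↦a.
  (∀q ∀v (H(v,q) ∧ ¬J(v,q))) ∨ (∃a H(a,a))
Pull the quantifiers to the front (each side's bound variable is not free in the other side):
  ∀q ∀v ∃a (H(v,q) ∧ ¬J(v,q) ∨ H(a,a))

∀q ∀v ∃a (H(v,q) ∧ ¬J(v,q) ∨ H(a,a))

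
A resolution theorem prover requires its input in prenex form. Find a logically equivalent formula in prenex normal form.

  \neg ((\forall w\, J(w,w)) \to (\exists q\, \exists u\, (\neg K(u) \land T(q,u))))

\forall w\, \forall q\, \forall u\, (J(w,w) \land (K(u) \lor \neg T(q,u)))

Rewrite implications/biconditionals: A → B as ¬A ∨ B.
  \neg (\neg (\forall w\, J(w,w)) \lor (\exists q\, \exists u\, (\neg K(u) \land T(q,u))))
Push ¬ through the quantifiers and connectives to reach negation normal form:
  (\forall w\, J(w,w)) \land (\forall q\, \forall u\, (K(u) \lor \neg T(q,u)))
Extract every quantifier outward, since the variables are now distinct and don't occur free across branches:
  \forall w\, \forall q\, \forall u\, (J(w,w) \land (K(u) \lor \neg T(q,u)))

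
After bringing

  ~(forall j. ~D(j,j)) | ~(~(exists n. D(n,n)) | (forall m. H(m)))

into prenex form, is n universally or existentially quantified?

Move each ¬ inward, flipping quantifiers it crosses:
  (exists j. D(j,j)) | (exists n. D(n,n)) & (exists m. ~H(m))
Pull the quantifiers to the front (each side's bound variable is not free in the other side):
  exists j. exists n. exists m. (D(j,j) | D(n,n) & ~H(m))
The quantifier exists n sits under an even number of negations, so it remains existential.

existential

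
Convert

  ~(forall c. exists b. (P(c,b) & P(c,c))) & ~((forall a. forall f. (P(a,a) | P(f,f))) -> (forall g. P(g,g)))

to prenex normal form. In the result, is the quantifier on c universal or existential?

Eliminate → and ↔ using ¬ and ∨.
  ~(forall c. exists b. (P(c,b) & P(c,c))) & ~(~(forall a. forall f. (P(a,a) | P(f,f))) | (forall g. P(g,g)))
Move each ¬ inward, flipping quantifiers it crosses:
  (exists c. forall b. (~P(c,b) | ~P(c,c))) & (forall a. forall f. (P(a,a) | P(f,f))) & (exists g. ~P(g,g))
All bound variables are already distinct, so no renaming is needed.
Finally move all quantifiers to the prefix:
  exists c. forall b. forall a. forall f. exists g. ((~P(c,b) | ~P(c,c)) & (P(a,a) | P(f,f)) & ~P(g,g))
The quantifier forall c sits under an odd number of negations (counting the antecedent side of each →), so it flips to exists c.

existential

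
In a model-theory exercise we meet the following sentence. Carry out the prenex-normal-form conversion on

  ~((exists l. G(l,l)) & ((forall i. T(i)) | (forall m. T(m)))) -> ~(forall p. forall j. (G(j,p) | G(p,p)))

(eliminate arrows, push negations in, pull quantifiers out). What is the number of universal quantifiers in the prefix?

2

Eliminate → and ↔ using ¬ and ∨.
  ~~((exists l. G(l,l)) & ((forall i. T(i)) | (forall m. T(m)))) | ~(forall p. forall j. (G(j,p) | G(p,p)))
Move each ¬ inward, flipping quantifiers it crosses:
  (exists l. G(l,l)) & ((forall i. T(i)) | (forall m. T(m))) | (exists p. exists j. (~G(j,p) & ~G(p,p)))
All bound variables are already distinct, so no renaming is needed.
Extract every quantifier outward, since the variables are now distinct and don't occur free across branches:
  exists l. forall i. forall m. exists p. exists j. (G(l,l) & (T(i) | T(m)) | ~G(j,p) & ~G(p,p))
The prefix is exists l forall i forall m exists p exists j: 2 universal, 3 existential.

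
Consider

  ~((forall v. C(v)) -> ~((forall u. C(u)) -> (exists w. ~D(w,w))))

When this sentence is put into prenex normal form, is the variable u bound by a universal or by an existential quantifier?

Rewrite implications/biconditionals: A → B as ¬A ∨ B.
  ~(~(forall v. C(v)) | ~(~(forall u. C(u)) | (exists w. ~D(w,w))))
Drive negations inward (¬∀x A ≡ ∃x ¬A, ¬∃x A ≡ ∀x ¬A, De Morgan for ∧/∨):
  (forall v. C(v)) & ((exists u. ~C(u)) | (exists w. ~D(w,w)))
Extract every quantifier outward, since the variables are now distinct and don't occur free across branches:
  forall v. exists u. exists w. (C(v) & (~C(u) | ~D(w,w)))
The quantifier forall u sits under an odd number of negations (counting the antecedent side of each →), so it flips to exists u.

existential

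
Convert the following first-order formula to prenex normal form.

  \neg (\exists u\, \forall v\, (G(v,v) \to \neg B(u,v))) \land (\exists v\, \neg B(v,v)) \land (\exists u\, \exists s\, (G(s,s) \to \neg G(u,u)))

\forall u\, \exists v\, \exists u1\, \exists r\, \exists s\, (G(v,v) \land B(u,v) \land \neg B(u1,u1) \land (\neg G(s,s) \lor \neg G(r,r)))

First replace A → B with ¬A ∨ B.
  \neg (\exists u\, \forall v\, (\neg G(v,v) \lor \neg B(u,v))) \land (\exists v\, \neg B(v,v)) \land (\exists u\, \exists s\, (\neg G(s,s) \lor \neg G(u,u)))
Drive negations inward (¬∀x A ≡ ∃x ¬A, ¬∃x A ≡ ∀x ¬A, De Morgan for ∧/∨):
  (\forall u\, \exists v\, (G(v,v) \land B(u,v))) \land (\exists v\, \neg B(v,v)) \land (\exists u\, \exists s\, (\neg G(s,s) \lor \neg G(u,u)))
Give each quantifier a distinct variable: v↦u1, u↦r.
  (\forall u\, \exists v\, (G(v,v) \land B(u,v))) \land (\exists u1\, \neg B(u1,u1)) \land (\exists r\, \exists s\, (\neg G(s,s) \lor \neg G(r,r)))
Finally move all quantifiers to the prefix:
  \forall u\, \exists v\, \exists u1\, \exists r\, \exists s\, (G(v,v) \land B(u,v) \land \neg B(u1,u1) \land (\neg G(s,s) \lor \neg G(r,r)))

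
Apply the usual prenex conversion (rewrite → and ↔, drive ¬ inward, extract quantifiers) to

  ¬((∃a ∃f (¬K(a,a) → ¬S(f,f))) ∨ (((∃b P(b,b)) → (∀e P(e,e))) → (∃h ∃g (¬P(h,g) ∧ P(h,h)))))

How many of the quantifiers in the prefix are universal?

Rewrite implications/biconditionals: A → B as ¬A ∨ B.
  ¬((∃a ∃f (¬¬K(a,a) ∨ ¬S(f,f))) ∨ ¬(¬(∃b P(b,b)) ∨ (∀e P(e,e))) ∨ (∃h ∃g (¬P(h,g) ∧ P(h,h))))
Move each ¬ inward, flipping quantifiers it crosses:
  (∀a ∀f (¬K(a,a) ∧ S(f,f))) ∧ ((∀b ¬P(b,b)) ∨ (∀e P(e,e))) ∧ (∀h ∀g (P(h,g) ∨ ¬P(h,h)))
All bound variables are already distinct, so no renaming is needed.
Pull the quantifiers to the front (each side's bound variable is not free in the other side):
  ∀a ∀f ∀b ∀e ∀h ∀g (¬K(a,a) ∧ S(f,f) ∧ (¬P(b,b) ∨ P(e,e)) ∧ (P(h,g) ∨ ¬P(h,h)))
The prefix is ∀a ∀f ∀b ∀e ∀h ∀g: 6 universal, 0 existential.

6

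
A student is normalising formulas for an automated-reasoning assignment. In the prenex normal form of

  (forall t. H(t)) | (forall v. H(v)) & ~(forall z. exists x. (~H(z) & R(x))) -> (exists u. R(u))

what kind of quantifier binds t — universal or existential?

existential

First replace A → B with ¬A ∨ B.
  ~((forall t. H(t)) | (forall v. H(v)) & ~(forall z. exists x. (~H(z) & R(x)))) | (exists u. R(u))
Push ¬ through the quantifiers and connectives to reach negation normal form:
  (exists t. ~H(t)) & ((exists v. ~H(v)) | (forall z. exists x. (~H(z) & R(x)))) | (exists u. R(u))
All bound variables are already distinct, so no renaming is needed.
Pull the quantifiers to the front (each side's bound variable is not free in the other side):
  exists t. exists v. forall z. exists x. exists u. (~H(t) & (~H(v) | ~H(z) & R(x)) | R(u))
The quantifier forall t sits under an odd number of negations (counting the antecedent side of each →), so it flips to exists t.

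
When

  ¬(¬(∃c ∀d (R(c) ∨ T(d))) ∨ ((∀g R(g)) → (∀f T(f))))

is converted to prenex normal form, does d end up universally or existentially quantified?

First replace A → B with ¬A ∨ B.
  ¬(¬(∃c ∀d (R(c) ∨ T(d))) ∨ ¬(∀g R(g)) ∨ (∀f T(f)))
Move each ¬ inward, flipping quantifiers it crosses:
  (∃c ∀d (R(c) ∨ T(d))) ∧ (∀g R(g)) ∧ (∃f ¬T(f))
Extract every quantifier outward, since the variables are now distinct and don't occur free across branches:
  ∃c ∀d ∀g ∃f ((R(c) ∨ T(d)) ∧ R(g) ∧ ¬T(f))
The quantifier ∀d sits under an even number of negations (counting the antecedent side of each →), so it remains universal.

universal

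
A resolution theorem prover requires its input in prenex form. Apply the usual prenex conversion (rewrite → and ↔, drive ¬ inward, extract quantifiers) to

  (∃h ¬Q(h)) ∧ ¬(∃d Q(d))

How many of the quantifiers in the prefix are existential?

Drive negations inward (¬∀x A ≡ ∃x ¬A, ¬∃x A ≡ ∀x ¬A, De Morgan for ∧/∨):
  (∃h ¬Q(h)) ∧ (∀d ¬Q(d))
All bound variables are already distinct, so no renaming is needed.
Extract every quantifier outward, since the variables are now distinct and don't occur free across branches:
  ∃h ∀d (¬Q(h) ∧ ¬Q(d))
The prefix is ∃h ∀d: 1 universal, 1 existential.

1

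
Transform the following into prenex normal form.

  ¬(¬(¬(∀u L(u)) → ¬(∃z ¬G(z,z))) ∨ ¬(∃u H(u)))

∀u ∀z ∃x1 ((L(u) ∨ G(z,z)) ∧ H(x1))

First replace A → B with ¬A ∨ B.
  ¬(¬(¬¬(∀u L(u)) ∨ ¬(∃z ¬G(z,z))) ∨ ¬(∃u H(u)))
Drive negations inward (¬∀x A ≡ ∃x ¬A, ¬∃x A ≡ ∀x ¬A, De Morgan for ∧/∨):
  ((∀u L(u)) ∨ (∀z G(z,z))) ∧ (∃u H(u))
Rename bound variables to avoid capture: u↦x1.
  ((∀u L(u)) ∨ (∀z G(z,z))) ∧ (∃x1 H(x1))
Extract every quantifier outward, since the variables are now distinct and don't occur free across branches:
  ∀u ∀z ∃x1 ((L(u) ∨ G(z,z)) ∧ H(x1))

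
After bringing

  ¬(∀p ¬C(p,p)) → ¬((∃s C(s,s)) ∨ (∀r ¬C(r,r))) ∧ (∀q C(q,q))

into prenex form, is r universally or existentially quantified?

Eliminate → and ↔ using ¬ and ∨.
  ¬¬(∀p ¬C(p,p)) ∨ ¬((∃s C(s,s)) ∨ (∀r ¬C(r,r))) ∧ (∀q C(q,q))
Drive negations inward (¬∀x A ≡ ∃x ¬A, ¬∃x A ≡ ∀x ¬A, De Morgan for ∧/∨):
  (∀p ¬C(p,p)) ∨ (∀s ¬C(s,s)) ∧ (∃r C(r,r)) ∧ (∀q C(q,q))
All bound variables are already distinct, so no renaming is needed.
Pull the quantifiers to the front (each side's bound variable is not free in the other side):
  ∀p ∀s ∃r ∀q (¬C(p,p) ∨ ¬C(s,s) ∧ C(r,r) ∧ C(q,q))
The quantifier ∀r sits under an odd number of negations (counting the antecedent side of each →), so it flips to ∃r.

existential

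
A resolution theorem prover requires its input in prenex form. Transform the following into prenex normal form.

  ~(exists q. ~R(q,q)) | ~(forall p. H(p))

Push ¬ through the quantifiers and connectives to reach negation normal form:
  (forall q. R(q,q)) | (exists p. ~H(p))
All bound variables are already distinct, so no renaming is needed.
Pull the quantifiers to the front (each side's bound variable is not free in the other side):
  forall q. exists p. (R(q,q) | ~H(p))

forall q. exists p. (R(q,q) | ~H(p))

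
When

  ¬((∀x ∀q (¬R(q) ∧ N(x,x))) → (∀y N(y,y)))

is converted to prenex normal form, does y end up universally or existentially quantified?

existential

Rewrite implications/biconditionals: A → B as ¬A ∨ B.
  ¬(¬(∀x ∀q (¬R(q) ∧ N(x,x))) ∨ (∀y N(y,y)))
Move each ¬ inward, flipping quantifiers it crosses:
  (∀x ∀q (¬R(q) ∧ N(x,x))) ∧ (∃y ¬N(y,y))
All bound variables are already distinct, so no renaming is needed.
Pull the quantifiers to the front (each side's bound variable is not free in the other side):
  ∀x ∀q ∃y (¬R(q) ∧ N(x,x) ∧ ¬N(y,y))
The quantifier ∀y sits under an odd number of negations (counting the antecedent side of each →), so it flips to ∃y.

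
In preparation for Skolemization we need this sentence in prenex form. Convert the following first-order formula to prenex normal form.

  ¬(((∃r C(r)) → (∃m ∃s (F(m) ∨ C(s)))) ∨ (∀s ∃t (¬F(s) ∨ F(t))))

Eliminate → and ↔ using ¬ and ∨.
  ¬(¬(∃r C(r)) ∨ (∃m ∃s (F(m) ∨ C(s))) ∨ (∀s ∃t (¬F(s) ∨ F(t))))
Drive negations inward (¬∀x A ≡ ∃x ¬A, ¬∃x A ≡ ∀x ¬A, De Morgan for ∧/∨):
  (∃r C(r)) ∧ (∀m ∀s (¬F(m) ∧ ¬C(s))) ∧ (∃s ∀t (F(s) ∧ ¬F(t)))
Standardize variables apart so no two quantifiers bind the same name: s↦q.
  (∃r C(r)) ∧ (∀m ∀s (¬F(m) ∧ ¬C(s))) ∧ (∃q ∀t (F(q) ∧ ¬F(t)))
Pull the quantifiers to the front (each side's bound variable is not free in the other side):
  ∃r ∀m ∀s ∃q ∀t (C(r) ∧ ¬F(m) ∧ ¬C(s) ∧ F(q) ∧ ¬F(t))

∃r ∀m ∀s ∃q ∀t (C(r) ∧ ¬F(m) ∧ ¬C(s) ∧ F(q) ∧ ¬F(t))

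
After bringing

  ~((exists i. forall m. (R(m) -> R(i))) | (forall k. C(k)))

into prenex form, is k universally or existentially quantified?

existential

First replace A → B with ¬A ∨ B.
  ~((exists i. forall m. (~R(m) | R(i))) | (forall k. C(k)))
Drive negations inward (¬∀x A ≡ ∃x ¬A, ¬∃x A ≡ ∀x ¬A, De Morgan for ∧/∨):
  (forall i. exists m. (R(m) & ~R(i))) & (exists k. ~C(k))
All bound variables are already distinct, so no renaming is needed.
Pull the quantifiers to the front (each side's bound variable is not free in the other side):
  forall i. exists m. exists k. (R(m) & ~R(i) & ~C(k))
The quantifier forall k sits under an odd number of negations (counting the antecedent side of each →), so it flips to exists k.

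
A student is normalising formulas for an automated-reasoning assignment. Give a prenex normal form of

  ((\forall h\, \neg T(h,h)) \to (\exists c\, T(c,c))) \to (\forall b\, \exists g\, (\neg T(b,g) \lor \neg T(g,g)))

\forall h\, \forall c\, \forall b\, \exists g\, (\neg T(h,h) \land \neg T(c,c) \lor \neg T(b,g) \lor \neg T(g,g))

First replace A → B with ¬A ∨ B.
  \neg (\neg (\forall h\, \neg T(h,h)) \lor (\exists c\, T(c,c))) \lor (\forall b\, \exists g\, (\neg T(b,g) \lor \neg T(g,g)))
Push ¬ through the quantifiers and connectives to reach negation normal form:
  (\forall h\, \neg T(h,h)) \land (\forall c\, \neg T(c,c)) \lor (\forall b\, \exists g\, (\neg T(b,g) \lor \neg T(g,g)))
Pull the quantifiers to the front (each side's bound variable is not free in the other side):
  \forall h\, \forall c\, \forall b\, \exists g\, (\neg T(h,h) \land \neg T(c,c) \lor \neg T(b,g) \lor \neg T(g,g))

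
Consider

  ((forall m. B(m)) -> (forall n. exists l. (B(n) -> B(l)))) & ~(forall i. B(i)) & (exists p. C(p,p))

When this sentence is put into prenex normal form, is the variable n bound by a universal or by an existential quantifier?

Eliminate → and ↔ using ¬ and ∨.
  (~(forall m. B(m)) | (forall n. exists l. (~B(n) | B(l)))) & ~(forall i. B(i)) & (exists p. C(p,p))
Drive negations inward (¬∀x A ≡ ∃x ¬A, ¬∃x A ≡ ∀x ¬A, De Morgan for ∧/∨):
  ((exists m. ~B(m)) | (forall n. exists l. (~B(n) | B(l)))) & (exists i. ~B(i)) & (exists p. C(p,p))
Finally move all quantifiers to the prefix:
  exists m. forall n. exists l. exists i. exists p. ((~B(m) | ~B(n) | B(l)) & ~B(i) & C(p,p))
The quantifier forall n sits under an even number of negations (counting the antecedent side of each →), so it remains universal.

universal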